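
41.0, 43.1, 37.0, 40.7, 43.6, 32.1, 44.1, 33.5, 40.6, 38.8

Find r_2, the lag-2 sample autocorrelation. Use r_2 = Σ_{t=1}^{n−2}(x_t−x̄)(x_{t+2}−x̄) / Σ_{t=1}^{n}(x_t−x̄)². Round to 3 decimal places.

Mean x̄ = (41.0 + 43.1 + 37.0 + 40.7 + 43.6 + 32.1 + 44.1 + 33.5 + 40.6 + 38.8)/10 = 39.4500
Numerator Σ_{t=1}^{8}(x_t−x̄)(x_{t+2}−x̄) = 53.6550
Denominator Σ(x_t−x̄)² = 153.3050
r_2 = 53.6550 / 153.3050 = 0.350

0.350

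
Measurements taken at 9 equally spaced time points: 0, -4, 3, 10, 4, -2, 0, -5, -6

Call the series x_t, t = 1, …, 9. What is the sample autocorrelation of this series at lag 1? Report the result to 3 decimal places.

Mean x̄ = (0 − 4 + 3 + 10 + 4 − 2 + 0 − 5 − 6)/9 = 0.0000
Numerator Σ_{t=1}^{8}(x_t−x̄)(x_{t+1}−x̄) = 80.0000
Denominator Σ(x_t−x̄)² = 206.0000
r_1 = 80.0000 / 206.0000 = 0.388

0.388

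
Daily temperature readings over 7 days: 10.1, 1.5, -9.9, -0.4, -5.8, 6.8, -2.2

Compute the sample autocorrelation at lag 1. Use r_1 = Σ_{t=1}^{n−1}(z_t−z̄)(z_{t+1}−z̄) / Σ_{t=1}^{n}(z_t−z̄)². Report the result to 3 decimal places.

-0.166

Mean z̄ = (10.1 + 1.5 − 9.9 − 0.4 − 5.8 + 6.8 − 2.2)/7 = 0.0143
Σ(z_t−z̄)(z_{t+1}−z̄) = (14.9845) + (-14.7298) + (4.1073) + (2.4088) + (-39.4541) + (-15.0255) = -47.7088
Denominator Σ(z_t−z̄)² = 287.1486
r_1 = -47.7088 / 287.1486 = -0.166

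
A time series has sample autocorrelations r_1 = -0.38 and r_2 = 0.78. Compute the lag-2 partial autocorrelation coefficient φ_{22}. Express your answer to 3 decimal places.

φ_{22} = (r_2 − r_1²) / (1 − r_1²)
r_1² = (-0.38)² = 0.1444
Numerator = 0.78 − 0.1444 = 0.6356; denominator = 1 − 0.1444 = 0.8556
φ_{22} = 0.6356 / 0.8556 = 0.743

0.743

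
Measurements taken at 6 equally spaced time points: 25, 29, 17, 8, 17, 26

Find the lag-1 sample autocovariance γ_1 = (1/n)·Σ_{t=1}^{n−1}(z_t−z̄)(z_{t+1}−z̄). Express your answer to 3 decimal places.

Mean z̄ = (25 + 29 + 17 + 8 + 17 + 26)/6 = 20.3333
Deviations: 4.6667, 8.6667, -3.3333, -12.3333, -3.3333, 5.6667
Σ_{t=1}^{5}(z_t−z̄)(z_{t+1}−z̄) = 74.8889
γ_1 = 74.8889 / 6 = 12.481

12.481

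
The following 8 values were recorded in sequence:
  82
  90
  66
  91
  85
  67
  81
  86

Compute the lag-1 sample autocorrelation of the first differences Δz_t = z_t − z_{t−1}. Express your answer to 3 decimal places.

First differences Δz: 8, -24, 25, -6, -18, 14, 5
Mean of differences = 0.5714
Numerator Σ(Δz_t−Δz̄)(Δz_{t+1}−Δz̄) = -1011.1837
Denominator Σ(Δz_t−Δz̄)² = 1843.7143
r_1(Δz) = -1011.1837 / 1843.7143 = -0.548

-0.548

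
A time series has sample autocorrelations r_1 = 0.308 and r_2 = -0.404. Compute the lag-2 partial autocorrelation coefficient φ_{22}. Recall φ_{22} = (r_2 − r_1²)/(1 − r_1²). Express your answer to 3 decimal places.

φ_{22} = (r_2 − r_1²) / (1 − r_1²)
r_1² = (0.308)² = 0.094864
Numerator = -0.404 − 0.0949 = -0.4989; denominator = 1 − 0.0949 = 0.9051
φ_{22} = -0.4989 / 0.9051 = -0.551

-0.551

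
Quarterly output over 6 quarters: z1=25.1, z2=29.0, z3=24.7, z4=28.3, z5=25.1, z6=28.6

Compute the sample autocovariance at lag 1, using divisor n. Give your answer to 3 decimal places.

-2.853

Mean z̄ = (25.1 + 29.0 + 24.7 + 28.3 + 25.1 + 28.6)/6 = 26.8000
Σ_{t=1}^{5}(z_t−z̄)(z_{t+1}−z̄) = -17.1200
γ_1 = -17.1200 / 6 = -2.853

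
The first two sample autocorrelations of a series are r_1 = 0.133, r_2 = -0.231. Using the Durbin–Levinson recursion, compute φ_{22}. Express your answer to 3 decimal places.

-0.253

φ_{22} = (r_2 − r_1²) / (1 − r_1²)
r_1² = (0.133)² = 0.017689
Numerator = -0.231 − 0.0177 = -0.2487; denominator = 1 − 0.0177 = 0.9823
φ_{22} = -0.2487 / 0.9823 = -0.253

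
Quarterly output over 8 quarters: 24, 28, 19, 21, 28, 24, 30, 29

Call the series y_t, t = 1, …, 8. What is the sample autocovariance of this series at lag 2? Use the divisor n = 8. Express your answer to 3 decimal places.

Mean ȳ = (24 + 28 + 19 + 21 + 28 + 24 + 30 + 29)/8 = 25.3750
Deviations: -1.3750, 2.6250, -6.3750, -4.3750, 2.6250, -1.3750, 4.6250, 3.6250
Σ_{t=1}^{6}(y_t−ȳ)(y_{t+2}−ȳ) = -6.2813
γ_2 = -6.2813 / 8 = -0.785

-0.785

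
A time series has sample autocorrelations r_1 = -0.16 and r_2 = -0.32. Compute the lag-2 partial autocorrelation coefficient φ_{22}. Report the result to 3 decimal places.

-0.355

φ_{22} = (r_2 − r_1²) / (1 − r_1²)
r_1² = (-0.16)² = 0.0256
Numerator = -0.32 − 0.0256 = -0.3456; denominator = 1 − 0.0256 = 0.9744
φ_{22} = -0.3456 / 0.9744 = -0.355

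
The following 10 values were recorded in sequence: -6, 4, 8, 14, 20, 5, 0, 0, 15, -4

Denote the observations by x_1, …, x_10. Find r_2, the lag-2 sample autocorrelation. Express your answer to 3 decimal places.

-0.132

Mean x̄ = (-6 + 4 + 8 + 14 + 20 + 5 + 0 + 0 + 15 − 4)/10 = 5.6000
Numerator Σ_{t=1}^{8}(x_t−x̄)(x_{t+2}−x̄) = -87.9200
Denominator Σ(x_t−x̄)² = 664.4000
r_2 = -87.9200 / 664.4000 = -0.132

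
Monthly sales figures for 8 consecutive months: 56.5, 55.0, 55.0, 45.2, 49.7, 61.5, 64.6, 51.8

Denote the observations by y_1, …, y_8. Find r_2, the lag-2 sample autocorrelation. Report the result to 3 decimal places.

-0.502

Mean ȳ = (56.5 + 55.0 + 55.0 + 45.2 + 49.7 + 61.5 + 64.6 + 51.8)/8 = 54.9125
Deviations from mean: 1.5875, 0.0875, 0.0875, -9.7125, -5.2125, 6.5875, 9.6875, -3.1125
Numerator Σ_{t=1}^{6}(y_t−ȳ)(y_{t+2}−ȳ) = -136.1478
Denominator Σ(y_t−ȳ)² = 270.9688
r_2 = -136.1478 / 270.9688 = -0.502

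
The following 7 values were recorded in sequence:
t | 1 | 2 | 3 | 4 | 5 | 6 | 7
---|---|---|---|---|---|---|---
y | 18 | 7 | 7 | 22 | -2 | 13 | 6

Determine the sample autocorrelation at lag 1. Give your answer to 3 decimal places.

-0.614

Mean ȳ = (18 + 7 + 7 + 22 − 2 + 13 + 6)/7 = 10.1429
Deviations from mean: 7.8571, -3.1429, -3.1429, 11.8571, -12.1429, 2.8571, -4.1429
Σ(y_t−ȳ)(y_{t+1}−ȳ) = (-24.6939) + (9.8776) + (-37.2653) + (-143.9796) + (-34.6939) + (-11.8367) = -242.5918
Denominator Σ(y_t−ȳ)² = 394.8571
r_1 = -242.5918 / 394.8571 = -0.614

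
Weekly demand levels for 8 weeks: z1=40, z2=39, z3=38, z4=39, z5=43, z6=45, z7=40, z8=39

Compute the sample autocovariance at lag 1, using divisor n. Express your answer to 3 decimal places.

1.795

Mean z̄ = (40 + 39 + 38 + 39 + 43 + 45 + 40 + 39)/8 = 40.3750
Σ_{t=1}^{7}(z_t−z̄)(z_{t+1}−z̄) = 14.3594
γ_1 = 14.3594 / 8 = 1.795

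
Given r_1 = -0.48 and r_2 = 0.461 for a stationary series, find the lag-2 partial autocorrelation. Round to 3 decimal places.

0.300

φ_{22} = (r_2 − r_1²) / (1 − r_1²)
r_1² = (-0.48)² = 0.2304
Numerator = 0.461 − 0.2304 = 0.2306; denominator = 1 − 0.2304 = 0.7696
φ_{22} = 0.2306 / 0.7696 = 0.300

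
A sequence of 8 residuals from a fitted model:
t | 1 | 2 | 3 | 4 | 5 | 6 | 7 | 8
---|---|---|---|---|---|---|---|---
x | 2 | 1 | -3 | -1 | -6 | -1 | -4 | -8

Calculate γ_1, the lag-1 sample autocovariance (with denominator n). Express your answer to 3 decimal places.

1.094

Mean x̄ = (2 + 1 − 3 − 1 − 6 − 1 − 4 − 8)/8 = -2.5000
Deviations: 4.5000, 3.5000, -0.5000, 1.5000, -3.5000, 1.5000, -1.5000, -5.5000
Σ_{t=1}^{7}(x_t−x̄)(x_{t+1}−x̄) = 8.7500
γ_1 = 8.7500 / 8 = 1.094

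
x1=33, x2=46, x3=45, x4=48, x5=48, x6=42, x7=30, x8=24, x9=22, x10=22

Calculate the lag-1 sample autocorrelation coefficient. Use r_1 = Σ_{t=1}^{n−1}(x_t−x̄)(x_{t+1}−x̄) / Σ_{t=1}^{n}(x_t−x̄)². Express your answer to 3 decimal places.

Mean x̄ = (33 + 46 + 45 + 48 + 48 + 42 + 30 + 24 + 22 + 22)/10 = 36.0000
Numerator Σ_{t=1}^{9}(x_t−x̄)(x_{t+1}−x̄) = 784.0000
Denominator Σ(x_t−x̄)² = 1086.0000
r_1 = 784.0000 / 1086.0000 = 0.722

0.722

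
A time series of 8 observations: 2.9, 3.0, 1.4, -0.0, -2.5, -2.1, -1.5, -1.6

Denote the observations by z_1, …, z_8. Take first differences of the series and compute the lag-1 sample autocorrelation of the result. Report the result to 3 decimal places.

0.173

First differences Δz: 0.1, -1.6, -1.4, -2.5, 0.4, 0.6, -0.1
Mean of differences = -0.6429
Numerator Σ(Δz_t−Δz̄)(Δz_{t+1}−Δz̄) = 1.4539
Denominator Σ(Δz_t−Δz̄)² = 8.4171
r_1(Δz) = 1.4539 / 8.4171 = 0.173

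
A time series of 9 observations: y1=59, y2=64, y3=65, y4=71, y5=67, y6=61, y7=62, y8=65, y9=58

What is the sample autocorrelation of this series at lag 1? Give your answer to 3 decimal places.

0.151

Mean ȳ = (59 + 64 + 65 + 71 + 67 + 61 + 62 + 65 + 58)/9 = 63.5556
Numerator Σ_{t=1}^{8}(y_t−ȳ)(y_{t+1}−ȳ) = 19.9136
Denominator Σ(y_t−ȳ)² = 132.2222
r_1 = 19.9136 / 132.2222 = 0.151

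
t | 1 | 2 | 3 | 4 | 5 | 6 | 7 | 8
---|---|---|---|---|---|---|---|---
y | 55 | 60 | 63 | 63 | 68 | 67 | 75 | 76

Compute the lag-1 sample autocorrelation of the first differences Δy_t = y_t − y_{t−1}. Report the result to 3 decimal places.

-0.710

First differences Δy: 5, 3, 0, 5, -1, 8, 1
Mean of differences = 3.0000
Numerator Σ(Δy_t−Δȳ)(Δy_{t+1}−Δȳ) = -44.0000
Denominator Σ(Δy_t−Δȳ)² = 62.0000
r_1(Δy) = -44.0000 / 62.0000 = -0.710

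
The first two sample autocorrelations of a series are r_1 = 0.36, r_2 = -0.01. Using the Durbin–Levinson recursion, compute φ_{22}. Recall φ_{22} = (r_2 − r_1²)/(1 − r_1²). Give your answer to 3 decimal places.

-0.160

φ_{22} = (r_2 − r_1²) / (1 − r_1²)
r_1² = (0.36)² = 0.1296
Numerator = -0.01 − 0.1296 = -0.1396; denominator = 1 − 0.1296 = 0.8704
φ_{22} = -0.1396 / 0.8704 = -0.160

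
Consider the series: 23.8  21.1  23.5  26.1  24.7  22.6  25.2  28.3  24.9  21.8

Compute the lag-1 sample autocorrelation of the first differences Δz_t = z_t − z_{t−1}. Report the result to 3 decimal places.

0.039

First differences Δz: -2.7, 2.4, 2.6, -1.4, -2.1, 2.6, 3.1, -3.4, -3.1
Mean of differences = -0.2222
Numerator Σ(Δz_t−Δz̄)(Δz_{t+1}−Δz̄) = 2.4551
Denominator Σ(Δz_t−Δz̄)² = 63.2756
r_1(Δz) = 2.4551 / 63.2756 = 0.039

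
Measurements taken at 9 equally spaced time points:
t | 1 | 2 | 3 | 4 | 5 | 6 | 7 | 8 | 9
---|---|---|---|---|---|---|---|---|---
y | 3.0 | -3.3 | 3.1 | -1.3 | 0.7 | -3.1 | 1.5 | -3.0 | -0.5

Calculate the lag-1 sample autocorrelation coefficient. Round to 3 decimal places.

-0.708

Mean ȳ = (3.0 − 3.3 + 3.1 − 1.3 + 0.7 − 3.1 + 1.5 − 3.0 − 0.5)/9 = -0.3222
Numerator Σ_{t=1}^{8}(y_t−ȳ)(y_{t+1}−ȳ) = -36.7338
Denominator Σ(y_t−ȳ)² = 51.8556
r_1 = -36.7338 / 51.8556 = -0.708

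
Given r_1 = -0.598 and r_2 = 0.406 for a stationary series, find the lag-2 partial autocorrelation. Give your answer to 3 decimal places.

0.075

φ_{22} = (r_2 − r_1²) / (1 − r_1²)
r_1² = (-0.598)² = 0.357604
Numerator = 0.406 − 0.3576 = 0.0484; denominator = 1 − 0.3576 = 0.6424
φ_{22} = 0.0484 / 0.6424 = 0.075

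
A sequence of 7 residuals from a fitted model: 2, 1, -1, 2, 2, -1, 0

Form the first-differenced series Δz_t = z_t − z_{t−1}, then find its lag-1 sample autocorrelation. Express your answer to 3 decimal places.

-0.333

First differences Δz: -1, -2, 3, 0, -3, 1
Mean of differences = -0.3333
Numerator Σ(Δz_t−Δz̄)(Δz_{t+1}−Δz̄) = -7.7778
Denominator Σ(Δz_t−Δz̄)² = 23.3333
r_1(Δz) = -7.7778 / 23.3333 = -0.333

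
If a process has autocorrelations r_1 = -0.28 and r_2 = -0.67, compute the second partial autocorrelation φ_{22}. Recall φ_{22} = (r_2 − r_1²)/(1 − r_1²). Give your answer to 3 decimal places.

-0.812

φ_{22} = (r_2 − r_1²) / (1 − r_1²)
r_1² = (-0.28)² = 0.0784
Numerator = -0.67 − 0.0784 = -0.7484; denominator = 1 − 0.0784 = 0.9216
φ_{22} = -0.7484 / 0.9216 = -0.812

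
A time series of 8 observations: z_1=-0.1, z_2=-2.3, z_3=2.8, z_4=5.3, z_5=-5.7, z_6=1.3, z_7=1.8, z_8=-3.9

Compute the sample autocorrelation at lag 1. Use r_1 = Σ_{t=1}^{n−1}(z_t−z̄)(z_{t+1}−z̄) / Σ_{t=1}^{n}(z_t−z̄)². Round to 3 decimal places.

-0.356

Mean z̄ = (-0.1 − 2.3 + 2.8 + 5.3 − 5.7 + 1.3 + 1.8 − 3.9)/8 = -0.1000
Deviations from mean: 0.0000, -2.2000, 2.9000, 5.4000, -5.6000, 1.4000, 1.9000, -3.8000
Σ(z_t−z̄)(z_{t+1}−z̄) = (0.0000) + (-6.3800) + (15.6600) + (-30.2400) + (-7.8400) + (2.6600) + (-7.2200) = -33.3600
Denominator Σ(z_t−z̄)² = 93.7800
r_1 = -33.3600 / 93.7800 = -0.356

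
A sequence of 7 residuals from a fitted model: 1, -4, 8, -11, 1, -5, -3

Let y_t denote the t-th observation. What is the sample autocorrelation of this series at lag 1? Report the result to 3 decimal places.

-0.699

Mean ȳ = (1 − 4 + 8 − 11 + 1 − 5 − 3)/7 = -1.8571
Σ(y_t−ȳ)(y_{t+1}−ȳ) = (-6.1224) + (-21.1224) + (-90.1224) + (-26.1224) + (-8.9796) + (3.5918) = -148.8776
Denominator Σ(y_t−ȳ)² = 212.8571
r_1 = -148.8776 / 212.8571 = -0.699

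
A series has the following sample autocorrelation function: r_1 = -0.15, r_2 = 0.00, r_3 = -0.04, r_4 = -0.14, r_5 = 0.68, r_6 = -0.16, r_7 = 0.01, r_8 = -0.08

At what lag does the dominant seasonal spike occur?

5

The largest autocorrelation is r_5 = 0.68; the remaining lags stay at or below 0.01.
The dominant spike at lag 5 indicates a seasonal period of 5.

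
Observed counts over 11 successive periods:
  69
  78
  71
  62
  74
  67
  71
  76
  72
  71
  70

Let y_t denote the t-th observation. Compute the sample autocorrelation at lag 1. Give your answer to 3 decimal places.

-0.258

Mean ȳ = (69 + 78 + 71 + 62 + 74 + 67 + 71 + 76 + 72 + 71 + 70)/11 = 71.0000
Numerator Σ_{t=1}^{10}(y_t−ȳ)(y_{t+1}−ȳ) = -48.0000
Denominator Σ(y_t−ȳ)² = 186.0000
r_1 = -48.0000 / 186.0000 = -0.258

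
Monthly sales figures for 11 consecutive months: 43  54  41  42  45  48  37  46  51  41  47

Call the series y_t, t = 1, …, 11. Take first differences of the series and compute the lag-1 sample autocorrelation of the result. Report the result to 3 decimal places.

-0.501

First differences Δy: 11, -13, 1, 3, 3, -11, 9, 5, -10, 6
Mean of differences = 0.4000
Numerator Σ(Δy_t−Δȳ)(Δy_{t+1}−Δȳ) = -335.9600
Denominator Σ(Δy_t−Δȳ)² = 670.4000
r_1(Δy) = -335.9600 / 670.4000 = -0.501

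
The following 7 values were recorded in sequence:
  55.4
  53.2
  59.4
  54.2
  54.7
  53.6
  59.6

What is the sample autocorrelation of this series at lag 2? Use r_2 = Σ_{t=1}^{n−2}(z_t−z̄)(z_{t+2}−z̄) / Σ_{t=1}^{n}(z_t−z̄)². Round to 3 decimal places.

Mean z̄ = (55.4 + 53.2 + 59.4 + 54.2 + 54.7 + 53.6 + 59.6)/7 = 55.7286
Deviations from mean: -0.3286, -2.5286, 3.6714, -1.5286, -1.0286, -2.1286, 3.8714
Numerator Σ_{t=1}^{5}(z_t−z̄)(z_{t+2}−z̄) = -1.8459
Denominator Σ(z_t−z̄)² = 42.8943
r_2 = -1.8459 / 42.8943 = -0.043

-0.043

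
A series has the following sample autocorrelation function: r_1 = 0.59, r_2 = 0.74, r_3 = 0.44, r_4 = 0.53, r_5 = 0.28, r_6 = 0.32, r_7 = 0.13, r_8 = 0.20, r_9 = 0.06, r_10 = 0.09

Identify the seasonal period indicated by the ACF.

The largest autocorrelation is r_2 = 0.74; the remaining lags stay at or below 0.59.
The dominant spike at lag 2 indicates a seasonal period of 2.

2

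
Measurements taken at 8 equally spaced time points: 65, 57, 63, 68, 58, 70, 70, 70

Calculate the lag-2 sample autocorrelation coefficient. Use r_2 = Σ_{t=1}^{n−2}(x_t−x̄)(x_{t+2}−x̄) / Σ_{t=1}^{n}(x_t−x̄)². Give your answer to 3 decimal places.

-0.024

Mean x̄ = (65 + 57 + 63 + 68 + 58 + 70 + 70 + 70)/8 = 65.1250
Numerator Σ_{t=1}^{6}(x_t−x̄)(x_{t+2}−x̄) = -4.9063
Denominator Σ(x_t−x̄)² = 200.8750
r_2 = -4.9063 / 200.8750 = -0.024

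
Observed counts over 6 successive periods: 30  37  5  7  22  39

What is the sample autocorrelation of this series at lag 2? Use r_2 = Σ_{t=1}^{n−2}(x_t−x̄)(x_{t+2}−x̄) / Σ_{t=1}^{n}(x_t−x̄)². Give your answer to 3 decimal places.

Mean x̄ = (30 + 37 + 5 + 7 + 22 + 39)/6 = 23.3333
Deviations from mean: 6.6667, 13.6667, -18.3333, -16.3333, -1.3333, 15.6667
Numerator Σ_{t=1}^{4}(x_t−x̄)(x_{t+2}−x̄) = -576.8889
Denominator Σ(x_t−x̄)² = 1081.3333
r_2 = -576.8889 / 1081.3333 = -0.533

-0.533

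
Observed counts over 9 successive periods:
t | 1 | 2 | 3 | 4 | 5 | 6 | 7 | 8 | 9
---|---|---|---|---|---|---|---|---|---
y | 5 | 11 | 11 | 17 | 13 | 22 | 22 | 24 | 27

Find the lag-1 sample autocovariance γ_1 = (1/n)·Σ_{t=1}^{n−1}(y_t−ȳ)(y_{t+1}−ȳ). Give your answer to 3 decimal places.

Mean ȳ = (5 + 11 + 11 + 17 + 13 + 22 + 22 + 24 + 27)/9 = 16.8889
Σ_{t=1}^{8}(y_t−ȳ)(y_{t+1}−ȳ) = 218.0988
γ_1 = 218.0988 / 9 = 24.233

24.233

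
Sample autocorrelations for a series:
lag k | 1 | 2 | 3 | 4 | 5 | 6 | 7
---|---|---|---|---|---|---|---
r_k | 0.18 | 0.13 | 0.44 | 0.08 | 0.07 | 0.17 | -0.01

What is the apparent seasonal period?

The largest autocorrelation is r_3 = 0.44; the remaining lags stay at or below 0.18.
The dominant spike at lag 3 indicates a seasonal period of 3.

3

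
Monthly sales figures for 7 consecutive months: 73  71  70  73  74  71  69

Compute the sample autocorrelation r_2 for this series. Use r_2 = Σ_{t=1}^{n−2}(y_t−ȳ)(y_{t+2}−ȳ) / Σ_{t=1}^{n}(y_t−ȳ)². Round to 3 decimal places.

Mean ȳ = (73 + 71 + 70 + 73 + 74 + 71 + 69)/7 = 71.5714
Deviations from mean: 1.4286, -0.5714, -1.5714, 1.4286, 2.4286, -0.5714, -2.5714
Numerator Σ_{t=1}^{5}(y_t−ȳ)(y_{t+2}−ȳ) = -13.9388
Denominator Σ(y_t−ȳ)² = 19.7143
r_2 = -13.9388 / 19.7143 = -0.707

-0.707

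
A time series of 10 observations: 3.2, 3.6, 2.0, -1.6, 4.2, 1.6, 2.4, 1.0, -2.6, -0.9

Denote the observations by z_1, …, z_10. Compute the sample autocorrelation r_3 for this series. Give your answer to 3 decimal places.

Mean z̄ = (3.2 + 3.6 + 2.0 − 1.6 + 4.2 + 1.6 + 2.4 + 1.0 − 2.6 − 0.9)/10 = 1.2900
Σ(z_t−z̄)(z_{t+3}−z̄) = (-5.5199) + (6.7221) + (0.2201) + (-3.2079) + (-0.8439) + (-1.2059) + (-2.4309) = -6.2663
Denominator Σ(z_t−z̄)² = 47.6490
r_3 = -6.2663 / 47.6490 = -0.132

-0.132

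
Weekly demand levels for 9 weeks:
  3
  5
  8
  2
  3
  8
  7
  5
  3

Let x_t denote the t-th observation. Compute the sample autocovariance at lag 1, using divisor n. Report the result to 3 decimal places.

-0.298

Mean x̄ = (3 + 5 + 8 + 2 + 3 + 8 + 7 + 5 + 3)/9 = 4.8889
Σ_{t=1}^{8}(x_t−x̄)(x_{t+1}−x̄) = -2.6790
γ_1 = -2.6790 / 9 = -0.298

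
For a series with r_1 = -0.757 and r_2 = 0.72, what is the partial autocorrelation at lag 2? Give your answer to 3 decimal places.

φ_{22} = (r_2 − r_1²) / (1 − r_1²)
r_1² = (-0.757)² = 0.573049
Numerator = 0.72 − 0.5730 = 0.1470; denominator = 1 − 0.5730 = 0.4270
φ_{22} = 0.1470 / 0.4270 = 0.344

0.344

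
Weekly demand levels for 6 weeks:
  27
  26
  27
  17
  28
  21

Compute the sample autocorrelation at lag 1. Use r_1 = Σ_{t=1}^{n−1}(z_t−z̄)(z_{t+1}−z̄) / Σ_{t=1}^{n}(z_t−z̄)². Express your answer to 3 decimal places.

Mean z̄ = (27 + 26 + 27 + 17 + 28 + 21)/6 = 24.3333
Deviations from mean: 2.6667, 1.6667, 2.6667, -7.3333, 3.6667, -3.3333
Numerator Σ_{t=1}^{5}(z_t−z̄)(z_{t+1}−z̄) = -49.7778
Denominator Σ(z_t−z̄)² = 95.3333
r_1 = -49.7778 / 95.3333 = -0.522

-0.522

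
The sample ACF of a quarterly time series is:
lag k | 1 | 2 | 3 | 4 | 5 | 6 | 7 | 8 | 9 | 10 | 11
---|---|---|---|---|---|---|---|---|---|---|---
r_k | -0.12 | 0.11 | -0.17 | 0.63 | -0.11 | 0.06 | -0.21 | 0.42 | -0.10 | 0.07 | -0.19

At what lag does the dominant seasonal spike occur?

The largest autocorrelation is r_4 = 0.63, with a weaker echo at lag 8 (0.42); the remaining lags stay at or below 0.11.
The dominant spike at lag 4 indicates a seasonal period of 4.

4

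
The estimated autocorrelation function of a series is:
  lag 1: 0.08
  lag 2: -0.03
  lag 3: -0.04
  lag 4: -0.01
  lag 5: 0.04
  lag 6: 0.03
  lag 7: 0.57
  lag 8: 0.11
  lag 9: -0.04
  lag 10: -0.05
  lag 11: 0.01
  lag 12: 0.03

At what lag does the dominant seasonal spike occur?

The largest autocorrelation is r_7 = 0.57; the remaining lags stay at or below 0.11.
The dominant spike at lag 7 indicates a seasonal period of 7.

7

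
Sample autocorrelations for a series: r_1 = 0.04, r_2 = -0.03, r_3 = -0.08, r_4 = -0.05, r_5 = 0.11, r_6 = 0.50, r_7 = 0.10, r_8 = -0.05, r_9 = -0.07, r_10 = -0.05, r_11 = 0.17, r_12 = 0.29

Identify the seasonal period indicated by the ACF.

The largest autocorrelation is r_6 = 0.50, with a weaker echo at lag 12 (0.29); the remaining lags stay at or below 0.17.
The dominant spike at lag 6 indicates a seasonal period of 6.

6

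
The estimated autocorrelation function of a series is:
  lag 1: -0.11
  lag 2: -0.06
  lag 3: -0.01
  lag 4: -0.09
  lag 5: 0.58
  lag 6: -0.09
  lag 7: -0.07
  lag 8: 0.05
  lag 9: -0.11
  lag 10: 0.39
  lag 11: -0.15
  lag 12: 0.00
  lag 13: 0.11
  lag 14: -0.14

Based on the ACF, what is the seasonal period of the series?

The largest autocorrelation is r_5 = 0.58, with a weaker echo at lag 10 (0.39); the remaining lags stay at or below 0.11.
The dominant spike at lag 5 indicates a seasonal period of 5.

5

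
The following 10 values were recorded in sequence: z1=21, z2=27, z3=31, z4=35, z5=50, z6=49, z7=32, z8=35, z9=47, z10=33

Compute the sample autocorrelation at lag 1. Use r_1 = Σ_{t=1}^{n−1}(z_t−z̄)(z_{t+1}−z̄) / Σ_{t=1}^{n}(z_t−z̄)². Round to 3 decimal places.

Mean z̄ = (21 + 27 + 31 + 35 + 50 + 49 + 32 + 35 + 47 + 33)/10 = 36.0000
Numerator Σ_{t=1}^{9}(z_t−z̄)(z_{t+1}−z̄) = 261.0000
Denominator Σ(z_t−z̄)² = 844.0000
r_1 = 261.0000 / 844.0000 = 0.309

0.309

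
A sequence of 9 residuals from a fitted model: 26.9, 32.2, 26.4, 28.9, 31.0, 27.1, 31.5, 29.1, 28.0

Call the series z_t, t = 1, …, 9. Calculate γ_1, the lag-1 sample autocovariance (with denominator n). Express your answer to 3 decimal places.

Mean z̄ = (26.9 + 32.2 + 26.4 + 28.9 + 31.0 + 27.1 + 31.5 + 29.1 + 28.0)/9 = 29.0111
Σ_{t=1}^{8}(z_t−z̄)(z_{t+1}−z̄) = -23.4157
γ_1 = -23.4157 / 9 = -2.602

-2.602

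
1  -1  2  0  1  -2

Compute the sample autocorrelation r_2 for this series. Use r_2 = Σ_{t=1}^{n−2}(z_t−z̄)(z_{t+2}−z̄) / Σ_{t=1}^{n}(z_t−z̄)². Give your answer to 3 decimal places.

0.333

Mean z̄ = (1 − 1 + 2 + 0 + 1 − 2)/6 = 0.1667
Deviations from mean: 0.8333, -1.1667, 1.8333, -0.1667, 0.8333, -2.1667
Σ(z_t−z̄)(z_{t+2}−z̄) = (1.5278) + (0.1944) + (1.5278) + (0.3611) = 3.6111
Denominator Σ(z_t−z̄)² = 10.8333
r_2 = 3.6111 / 10.8333 = 0.333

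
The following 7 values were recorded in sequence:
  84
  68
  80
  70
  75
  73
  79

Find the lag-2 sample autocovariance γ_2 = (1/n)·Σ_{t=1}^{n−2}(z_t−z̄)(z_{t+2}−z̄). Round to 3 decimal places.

12.764

Mean z̄ = (84 + 68 + 80 + 70 + 75 + 73 + 79)/7 = 75.5714
Σ_{t=1}^{5}(z_t−z̄)(z_{t+2}−z̄) = 89.3469
γ_2 = 89.3469 / 7 = 12.764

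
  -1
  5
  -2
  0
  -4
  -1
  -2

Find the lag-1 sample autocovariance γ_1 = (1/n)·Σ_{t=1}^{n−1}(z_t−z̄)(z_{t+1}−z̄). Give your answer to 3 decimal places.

Mean z̄ = (-1 + 5 − 2 + 0 − 4 − 1 − 2)/7 = -0.7143
Deviations: -0.2857, 5.7143, -1.2857, 0.7143, -3.2857, -0.2857, -1.2857
Σ_{t=1}^{6}(z_t−z̄)(z_{t+1}−z̄) = -10.9388
γ_1 = -10.9388 / 7 = -1.563

-1.563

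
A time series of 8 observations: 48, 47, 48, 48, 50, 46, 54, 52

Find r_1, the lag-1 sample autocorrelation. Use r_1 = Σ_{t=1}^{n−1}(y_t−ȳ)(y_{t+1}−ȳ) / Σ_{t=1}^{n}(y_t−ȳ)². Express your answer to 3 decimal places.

0.022

Mean ȳ = (48 + 47 + 48 + 48 + 50 + 46 + 54 + 52)/8 = 49.1250
Deviations from mean: -1.1250, -2.1250, -1.1250, -1.1250, 0.8750, -3.1250, 4.8750, 2.8750
Σ(y_t−ȳ)(y_{t+1}−ȳ) = (2.3906) + (2.3906) + (1.2656) + (-0.9844) + (-2.7344) + (-15.2344) + (14.0156) = 1.1094
Denominator Σ(y_t−ȳ)² = 50.8750
r_1 = 1.1094 / 50.8750 = 0.022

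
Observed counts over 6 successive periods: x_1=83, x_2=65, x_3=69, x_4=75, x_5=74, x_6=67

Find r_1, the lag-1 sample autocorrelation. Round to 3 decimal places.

Mean x̄ = (83 + 65 + 69 + 75 + 74 + 67)/6 = 72.1667
Σ(x_t−x̄)(x_{t+1}−x̄) = (-77.6389) + (22.6944) + (-8.9722) + (5.1944) + (-9.4722) = -68.1944
Denominator Σ(x_t−x̄)² = 216.8333
r_1 = -68.1944 / 216.8333 = -0.315

-0.315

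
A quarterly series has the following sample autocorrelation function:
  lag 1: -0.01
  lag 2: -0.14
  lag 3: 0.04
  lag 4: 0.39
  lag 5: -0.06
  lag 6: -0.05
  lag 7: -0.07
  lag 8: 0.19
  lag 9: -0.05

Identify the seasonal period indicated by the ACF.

4

The largest autocorrelation is r_4 = 0.39, with a weaker echo at lag 8 (0.19); the remaining lags stay at or below 0.04.
The dominant spike at lag 4 indicates a seasonal period of 4.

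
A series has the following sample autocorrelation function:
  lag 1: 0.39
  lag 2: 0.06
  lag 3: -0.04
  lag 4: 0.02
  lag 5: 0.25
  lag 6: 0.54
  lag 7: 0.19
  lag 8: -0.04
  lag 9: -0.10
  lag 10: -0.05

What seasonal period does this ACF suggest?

The largest autocorrelation is r_6 = 0.54; the remaining lags stay at or below 0.39. The elevated value at lag 1 (0.39), dropping to 0.06 at lag 2, reflects decaying short-term dependence rather than seasonality.
The dominant spike at lag 6 indicates a seasonal period of 6.

6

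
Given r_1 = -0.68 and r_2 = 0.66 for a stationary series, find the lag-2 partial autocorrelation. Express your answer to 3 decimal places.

0.368

φ_{22} = (r_2 − r_1²) / (1 − r_1²)
r_1² = (-0.68)² = 0.4624
Numerator = 0.66 − 0.4624 = 0.1976; denominator = 1 − 0.4624 = 0.5376
φ_{22} = 0.1976 / 0.5376 = 0.368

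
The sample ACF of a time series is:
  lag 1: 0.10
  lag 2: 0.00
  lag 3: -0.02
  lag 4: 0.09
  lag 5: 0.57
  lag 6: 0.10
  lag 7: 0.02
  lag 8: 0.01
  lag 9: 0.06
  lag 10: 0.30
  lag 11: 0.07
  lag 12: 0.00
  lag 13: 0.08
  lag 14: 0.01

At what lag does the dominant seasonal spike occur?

The largest autocorrelation is r_5 = 0.57, with a weaker echo at lag 10 (0.30); the remaining lags stay at or below 0.10.
The dominant spike at lag 5 indicates a seasonal period of 5.

5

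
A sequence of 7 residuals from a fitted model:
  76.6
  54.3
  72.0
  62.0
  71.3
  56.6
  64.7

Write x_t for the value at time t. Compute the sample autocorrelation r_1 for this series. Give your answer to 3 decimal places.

Mean x̄ = (76.6 + 54.3 + 72.0 + 62.0 + 71.3 + 56.6 + 64.7)/7 = 65.3571
Deviations from mean: 11.2429, -11.0571, 6.6429, -3.3571, 5.9429, -8.7571, -0.6571
Σ(x_t−x̄)(x_{t+1}−x̄) = (-124.3139) + (-73.4510) + (-22.3010) + (-19.9510) + (-52.0424) + (5.7547) = -286.3047
Denominator Σ(x_t−x̄)² = 416.4971
r_1 = -286.3047 / 416.4971 = -0.687

-0.687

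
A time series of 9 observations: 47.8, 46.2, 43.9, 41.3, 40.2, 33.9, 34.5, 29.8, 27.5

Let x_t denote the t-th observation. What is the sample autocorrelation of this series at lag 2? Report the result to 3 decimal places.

0.347

Mean x̄ = (47.8 + 46.2 + 43.9 + 41.3 + 40.2 + 33.9 + 34.5 + 29.8 + 27.5)/9 = 38.3444
Σ(x_t−x̄)(x_{t+2}−x̄) = (52.5309) + (23.2175) + (10.3086) + (-13.1358) + (-7.1336) + (37.9753) + (41.6909) = 145.4538
Denominator Σ(x_t−x̄)² = 419.3022
r_2 = 145.4538 / 419.3022 = 0.347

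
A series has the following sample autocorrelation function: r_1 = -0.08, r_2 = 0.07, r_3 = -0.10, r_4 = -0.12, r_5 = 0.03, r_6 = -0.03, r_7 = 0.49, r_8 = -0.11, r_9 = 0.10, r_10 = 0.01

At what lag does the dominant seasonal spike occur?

The largest autocorrelation is r_7 = 0.49; the remaining lags stay at or below 0.10.
The dominant spike at lag 7 indicates a seasonal period of 7.

7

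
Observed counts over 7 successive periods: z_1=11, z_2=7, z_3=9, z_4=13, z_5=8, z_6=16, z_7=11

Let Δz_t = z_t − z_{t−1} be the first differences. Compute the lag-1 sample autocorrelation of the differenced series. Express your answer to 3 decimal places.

-0.667

First differences Δz: -4, 2, 4, -5, 8, -5
Mean of differences = 0.0000
Numerator Σ(Δz_t−Δz̄)(Δz_{t+1}−Δz̄) = -100.0000
Denominator Σ(Δz_t−Δz̄)² = 150.0000
r_1(Δz) = -100.0000 / 150.0000 = -0.667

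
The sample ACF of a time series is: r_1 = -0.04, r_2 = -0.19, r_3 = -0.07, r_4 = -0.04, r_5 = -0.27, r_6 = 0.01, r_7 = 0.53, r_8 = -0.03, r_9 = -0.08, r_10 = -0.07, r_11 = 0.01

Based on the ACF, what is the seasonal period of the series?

7

The largest autocorrelation is r_7 = 0.53; the remaining lags stay at or below 0.01.
The dominant spike at lag 7 indicates a seasonal period of 7.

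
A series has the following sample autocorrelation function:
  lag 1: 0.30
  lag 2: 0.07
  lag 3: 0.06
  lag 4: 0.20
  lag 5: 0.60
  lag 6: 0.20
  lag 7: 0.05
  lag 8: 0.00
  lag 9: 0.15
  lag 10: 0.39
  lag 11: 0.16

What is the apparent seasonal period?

The largest autocorrelation is r_5 = 0.60, with a weaker echo at lag 10 (0.39); the remaining lags stay at or below 0.30. The elevated value at lag 1 (0.30), dropping to 0.07 at lag 2, reflects decaying short-term dependence rather than seasonality.
The dominant spike at lag 5 indicates a seasonal period of 5.

5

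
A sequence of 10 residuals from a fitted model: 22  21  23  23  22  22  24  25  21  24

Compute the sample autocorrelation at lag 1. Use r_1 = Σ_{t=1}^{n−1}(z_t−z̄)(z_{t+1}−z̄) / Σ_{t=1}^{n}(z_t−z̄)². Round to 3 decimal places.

-0.186

Mean z̄ = (22 + 21 + 23 + 23 + 22 + 22 + 24 + 25 + 21 + 24)/10 = 22.7000
Numerator Σ_{t=1}^{9}(z_t−z̄)(z_{t+1}−z̄) = -2.9900
Denominator Σ(z_t−z̄)² = 16.1000
r_1 = -2.9900 / 16.1000 = -0.186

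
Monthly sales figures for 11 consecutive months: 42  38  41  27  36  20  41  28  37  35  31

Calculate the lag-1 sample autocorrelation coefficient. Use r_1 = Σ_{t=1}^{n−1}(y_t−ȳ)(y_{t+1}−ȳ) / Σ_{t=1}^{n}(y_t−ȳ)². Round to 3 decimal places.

Mean ȳ = (42 + 38 + 41 + 27 + 36 + 20 + 41 + 28 + 37 + 35 + 31)/11 = 34.1818
Numerator Σ_{t=1}^{10}(y_t−ȳ)(y_{t+1}−ȳ) = -188.4876
Denominator Σ(y_t−ȳ)² = 481.6364
r_1 = -188.4876 / 481.6364 = -0.391

-0.391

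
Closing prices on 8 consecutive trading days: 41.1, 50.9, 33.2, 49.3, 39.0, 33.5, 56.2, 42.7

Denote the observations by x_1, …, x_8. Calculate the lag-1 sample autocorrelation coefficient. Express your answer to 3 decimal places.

Mean x̄ = (41.1 + 50.9 + 33.2 + 49.3 + 39.0 + 33.5 + 56.2 + 42.7)/8 = 43.2375
Deviations from mean: -2.1375, 7.6625, -10.0375, 6.0625, -4.2375, -9.7375, 12.9625, -0.5375
Numerator Σ_{t=1}^{7}(x_t−x̄)(x_{t+1}−x̄) = -271.7602
Denominator Σ(x_t−x̄)² = 481.8788
r_1 = -271.7602 / 481.8788 = -0.564

-0.564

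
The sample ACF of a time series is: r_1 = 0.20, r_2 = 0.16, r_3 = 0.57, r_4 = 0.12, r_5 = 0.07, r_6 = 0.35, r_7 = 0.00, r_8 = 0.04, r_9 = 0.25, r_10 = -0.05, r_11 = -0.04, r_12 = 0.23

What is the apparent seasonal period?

The largest autocorrelation is r_3 = 0.57, with weaker echoes at lags 6 (0.35), 9 (0.25) and 12 (0.23); the remaining lags stay at or below 0.20. The elevated value at lag 1 (0.20), dropping to 0.16 at lag 2, reflects decaying short-term dependence rather than seasonality.
The dominant spike at lag 3 indicates a seasonal period of 3.

3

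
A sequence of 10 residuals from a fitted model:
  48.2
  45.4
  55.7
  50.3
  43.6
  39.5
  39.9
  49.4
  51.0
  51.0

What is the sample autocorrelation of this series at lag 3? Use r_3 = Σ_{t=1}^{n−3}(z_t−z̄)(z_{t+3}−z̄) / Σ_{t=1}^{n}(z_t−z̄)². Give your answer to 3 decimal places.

Mean z̄ = (48.2 + 45.4 + 55.7 + 50.3 + 43.6 + 39.5 + 39.9 + 49.4 + 51.0 + 51.0)/10 = 47.4000
Σ(z_t−z̄)(z_{t+3}−z̄) = (2.3200) + (7.6000) + (-65.5700) + (-21.7500) + (-7.6000) + (-28.4400) + (-27.0000) = -140.4400
Denominator Σ(z_t−z̄)² = 244.9600
r_3 = -140.4400 / 244.9600 = -0.573

-0.573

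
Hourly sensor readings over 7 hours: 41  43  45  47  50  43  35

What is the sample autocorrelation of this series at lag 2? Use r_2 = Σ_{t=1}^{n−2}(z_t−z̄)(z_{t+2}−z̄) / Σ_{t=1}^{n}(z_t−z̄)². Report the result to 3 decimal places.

-0.383

Mean z̄ = (41 + 43 + 45 + 47 + 50 + 43 + 35)/7 = 43.4286
Deviations from mean: -2.4286, -0.4286, 1.5714, 3.5714, 6.5714, -0.4286, -8.4286
Numerator Σ_{t=1}^{5}(z_t−z̄)(z_{t+2}−z̄) = -51.9388
Denominator Σ(z_t−z̄)² = 135.7143
r_2 = -51.9388 / 135.7143 = -0.383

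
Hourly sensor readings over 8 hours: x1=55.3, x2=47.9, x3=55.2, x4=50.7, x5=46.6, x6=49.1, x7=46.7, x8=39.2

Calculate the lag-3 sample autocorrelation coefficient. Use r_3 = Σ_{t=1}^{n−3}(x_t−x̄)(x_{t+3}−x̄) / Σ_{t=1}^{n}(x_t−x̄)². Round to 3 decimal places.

Mean x̄ = (55.3 + 47.9 + 55.2 + 50.7 + 46.6 + 49.1 + 46.7 + 39.2)/8 = 48.8375
Deviations from mean: 6.4625, -0.9375, 6.3625, 1.8625, -2.2375, 0.2625, -2.1375, -9.6375
Numerator Σ_{t=1}^{5}(x_t−x̄)(x_{t+3}−x̄) = 33.3870
Denominator Σ(x_t−x̄)² = 189.1188
r_3 = 33.3870 / 189.1188 = 0.177

0.177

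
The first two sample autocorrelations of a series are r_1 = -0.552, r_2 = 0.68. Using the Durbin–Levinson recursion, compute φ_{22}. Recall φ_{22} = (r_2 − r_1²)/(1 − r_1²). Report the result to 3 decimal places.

0.540

φ_{22} = (r_2 − r_1²) / (1 − r_1²)
r_1² = (-0.552)² = 0.304704
Numerator = 0.68 − 0.3047 = 0.3753; denominator = 1 − 0.3047 = 0.6953
φ_{22} = 0.3753 / 0.6953 = 0.540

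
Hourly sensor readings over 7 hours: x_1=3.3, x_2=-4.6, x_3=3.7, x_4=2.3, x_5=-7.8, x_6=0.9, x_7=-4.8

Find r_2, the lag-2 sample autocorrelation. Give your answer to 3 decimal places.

Mean x̄ = (3.3 − 4.6 + 3.7 + 2.3 − 7.8 + 0.9 − 4.8)/7 = -1.0000
Σ(x_t−x̄)(x_{t+2}−x̄) = (20.2100) + (-11.8800) + (-31.9600) + (6.2700) + (25.8400) = 8.4800
Denominator Σ(x_t−x̄)² = 128.7200
r_2 = 8.4800 / 128.7200 = 0.066

0.066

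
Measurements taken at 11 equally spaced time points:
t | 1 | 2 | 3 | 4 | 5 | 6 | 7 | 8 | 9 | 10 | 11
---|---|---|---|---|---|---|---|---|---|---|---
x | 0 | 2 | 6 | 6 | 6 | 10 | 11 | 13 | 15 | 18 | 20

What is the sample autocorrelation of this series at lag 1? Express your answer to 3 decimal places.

0.685

Mean x̄ = (0 + 2 + 6 + 6 + 6 + 10 + 11 + 13 + 15 + 18 + 20)/11 = 9.7273
Numerator Σ_{t=1}^{10}(x_t−x̄)(x_{t+1}−x̄) = 281.1074
Denominator Σ(x_t−x̄)² = 410.1818
r_1 = 281.1074 / 410.1818 = 0.685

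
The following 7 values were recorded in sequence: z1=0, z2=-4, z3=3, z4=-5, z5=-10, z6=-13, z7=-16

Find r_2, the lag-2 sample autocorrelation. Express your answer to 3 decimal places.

Mean z̄ = (0 − 4 + 3 − 5 − 10 − 13 − 16)/7 = -6.4286
Deviations from mean: 6.4286, 2.4286, 9.4286, 1.4286, -3.5714, -6.5714, -9.5714
Σ(z_t−z̄)(z_{t+2}−z̄) = (60.6122) + (3.4694) + (-33.6735) + (-9.3878) + (34.1837) = 55.2041
Denominator Σ(z_t−z̄)² = 285.7143
r_2 = 55.2041 / 285.7143 = 0.193

0.193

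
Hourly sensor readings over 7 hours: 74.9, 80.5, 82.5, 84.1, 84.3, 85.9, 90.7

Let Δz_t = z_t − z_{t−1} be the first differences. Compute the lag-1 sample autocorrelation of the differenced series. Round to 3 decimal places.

First differences Δz: 5.6, 2.0, 1.6, 0.2, 1.6, 4.8
Mean of differences = 2.6333
Numerator Σ(Δz_t−Δz̄)(Δz_{t+1}−Δz̄) = 1.5656
Denominator Σ(Δz_t−Δz̄)² = 21.9533
r_1(Δz) = 1.5656 / 21.9533 = 0.071

0.071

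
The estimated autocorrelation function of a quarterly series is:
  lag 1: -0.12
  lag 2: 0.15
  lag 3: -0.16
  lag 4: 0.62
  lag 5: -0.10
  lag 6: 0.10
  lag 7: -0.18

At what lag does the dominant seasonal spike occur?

The largest autocorrelation is r_4 = 0.62; the remaining lags stay at or below 0.15.
The dominant spike at lag 4 indicates a seasonal period of 4.

4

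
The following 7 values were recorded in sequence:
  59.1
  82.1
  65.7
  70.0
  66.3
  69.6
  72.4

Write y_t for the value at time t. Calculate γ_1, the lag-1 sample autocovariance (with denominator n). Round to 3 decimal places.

Mean ȳ = (59.1 + 82.1 + 65.7 + 70.0 + 66.3 + 69.6 + 72.4)/7 = 69.3143
Deviations: -10.2143, 12.7857, -3.6143, 0.6857, -3.0143, 0.2857, 3.0857
Σ_{t=1}^{6}(y_t−ȳ)(y_{t+1}−ȳ) = -181.3331
γ_1 = -181.3331 / 7 = -25.905

-25.905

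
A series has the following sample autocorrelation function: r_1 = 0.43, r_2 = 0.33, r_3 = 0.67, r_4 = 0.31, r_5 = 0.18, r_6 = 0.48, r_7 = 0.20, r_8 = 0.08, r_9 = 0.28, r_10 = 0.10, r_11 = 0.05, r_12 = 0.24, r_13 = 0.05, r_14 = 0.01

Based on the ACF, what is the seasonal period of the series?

The largest autocorrelation is r_3 = 0.67, with a weaker echo at lag 6 (0.48); the remaining lags stay at or below 0.43. The elevated value at lag 1 (0.43), dropping to 0.33 at lag 2, reflects decaying short-term dependence rather than seasonality.
The dominant spike at lag 3 indicates a seasonal period of 3.

3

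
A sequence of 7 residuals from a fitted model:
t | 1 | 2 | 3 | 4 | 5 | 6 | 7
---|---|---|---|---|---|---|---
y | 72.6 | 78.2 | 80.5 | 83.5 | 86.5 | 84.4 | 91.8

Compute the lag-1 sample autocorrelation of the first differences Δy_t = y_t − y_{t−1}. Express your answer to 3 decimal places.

-0.442

First differences Δy: 5.6, 2.3, 3.0, 3.0, -2.1, 7.4
Mean of differences = 3.2000
Numerator Σ(Δy_t−Δȳ)(Δy_{t+1}−Δȳ) = -23.1400
Denominator Σ(Δy_t−Δȳ)² = 52.3800
r_1(Δy) = -23.1400 / 52.3800 = -0.442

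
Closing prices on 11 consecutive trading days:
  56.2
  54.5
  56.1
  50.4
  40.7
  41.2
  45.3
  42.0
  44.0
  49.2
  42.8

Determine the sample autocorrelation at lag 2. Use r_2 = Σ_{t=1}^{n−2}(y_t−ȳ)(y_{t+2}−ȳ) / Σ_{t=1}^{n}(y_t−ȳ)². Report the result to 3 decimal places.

0.226

Mean ȳ = (56.2 + 54.5 + 56.1 + 50.4 + 40.7 + 41.2 + 45.3 + 42.0 + 44.0 + 49.2 + 42.8)/11 = 47.4909
Numerator Σ_{t=1}^{9}(y_t−ȳ)(y_{t+2}−ȳ) = 82.6635
Denominator Σ(y_t−ȳ)² = 365.3091
r_2 = 82.6635 / 365.3091 = 0.226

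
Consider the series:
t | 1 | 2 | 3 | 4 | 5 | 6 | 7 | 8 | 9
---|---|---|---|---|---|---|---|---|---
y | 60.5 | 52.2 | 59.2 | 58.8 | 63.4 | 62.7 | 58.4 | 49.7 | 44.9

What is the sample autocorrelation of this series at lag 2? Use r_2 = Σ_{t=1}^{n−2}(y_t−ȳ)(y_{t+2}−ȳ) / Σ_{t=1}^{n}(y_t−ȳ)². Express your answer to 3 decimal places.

-0.064

Mean ȳ = (60.5 + 52.2 + 59.2 + 58.8 + 63.4 + 62.7 + 58.4 + 49.7 + 44.9)/9 = 56.6444
Σ(y_t−ȳ)(y_{t+2}−ȳ) = (9.8531) + (-9.5802) + (17.2642) + (13.0531) + (11.8598) + (-42.0525) + (-20.6180) = -20.2206
Denominator Σ(y_t−ȳ)² = 317.3422
r_2 = -20.2206 / 317.3422 = -0.064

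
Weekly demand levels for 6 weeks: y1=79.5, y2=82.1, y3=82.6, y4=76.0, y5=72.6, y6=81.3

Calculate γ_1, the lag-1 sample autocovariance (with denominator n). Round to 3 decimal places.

Mean ȳ = (79.5 + 82.1 + 82.6 + 76.0 + 72.6 + 81.3)/6 = 79.0167
Deviations: 0.4833, 3.0833, 3.5833, -3.0167, -6.4167, 2.2833
Σ_{t=1}^{5}(y_t−ȳ)(y_{t+1}−ȳ) = 6.4347
γ_1 = 6.4347 / 6 = 1.072

1.072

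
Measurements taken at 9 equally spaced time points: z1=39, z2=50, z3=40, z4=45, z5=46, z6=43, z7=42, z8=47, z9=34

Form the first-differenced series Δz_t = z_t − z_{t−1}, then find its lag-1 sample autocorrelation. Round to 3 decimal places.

-0.507

First differences Δz: 11, -10, 5, 1, -3, -1, 5, -13
Mean of differences = -0.6250
Numerator Σ(Δz_t−Δz̄)(Δz_{t+1}−Δz̄) = -227.2656
Denominator Σ(Δz_t−Δz̄)² = 447.8750
r_1(Δz) = -227.2656 / 447.8750 = -0.507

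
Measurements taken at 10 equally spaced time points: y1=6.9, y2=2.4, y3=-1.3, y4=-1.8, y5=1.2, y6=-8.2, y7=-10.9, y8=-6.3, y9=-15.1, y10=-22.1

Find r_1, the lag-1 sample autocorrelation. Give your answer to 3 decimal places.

Mean ȳ = (6.9 + 2.4 − 1.3 − 1.8 + 1.2 − 8.2 − 10.9 − 6.3 − 15.1 − 22.1)/10 = -5.5200
Numerator Σ_{t=1}^{9}(y_t−ȳ)(y_{t+1}−ȳ) = 339.3996
Denominator Σ(y_t−ȳ)² = 697.1960
r_1 = 339.3996 / 697.1960 = 0.487

0.487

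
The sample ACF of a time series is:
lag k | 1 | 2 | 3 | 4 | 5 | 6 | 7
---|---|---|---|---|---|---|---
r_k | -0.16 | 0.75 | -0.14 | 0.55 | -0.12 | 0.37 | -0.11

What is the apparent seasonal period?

The largest autocorrelation is r_2 = 0.75, with weaker echoes at lags 4 (0.55) and 6 (0.37); the remaining lags stay at or below -0.11.
The dominant spike at lag 2 indicates a seasonal period of 2.

2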